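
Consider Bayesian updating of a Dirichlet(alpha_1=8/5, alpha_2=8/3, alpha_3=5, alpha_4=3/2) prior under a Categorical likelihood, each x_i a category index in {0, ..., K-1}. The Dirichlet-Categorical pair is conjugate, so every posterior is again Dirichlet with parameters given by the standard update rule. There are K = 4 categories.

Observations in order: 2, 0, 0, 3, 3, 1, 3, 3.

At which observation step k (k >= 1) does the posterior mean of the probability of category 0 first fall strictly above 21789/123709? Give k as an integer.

obs 1: x=2 → posterior Dirichlet(8/5, 8/3, 6, 3/2)
obs 2: x=0 → posterior Dirichlet(13/5, 8/3, 6, 3/2)
obs 3: x=0 → posterior Dirichlet(18/5, 8/3, 6, 3/2)
obs 4: x=3 → posterior Dirichlet(18/5, 8/3, 6, 5/2)
obs 5: x=3 → posterior Dirichlet(18/5, 8/3, 6, 7/2)
obs 6: x=1 → posterior Dirichlet(18/5, 11/3, 6, 7/2)
obs 7: x=3 → posterior Dirichlet(18/5, 11/3, 6, 9/2)
obs 8: x=3 → posterior Dirichlet(18/5, 11/3, 6, 11/2)

k = 2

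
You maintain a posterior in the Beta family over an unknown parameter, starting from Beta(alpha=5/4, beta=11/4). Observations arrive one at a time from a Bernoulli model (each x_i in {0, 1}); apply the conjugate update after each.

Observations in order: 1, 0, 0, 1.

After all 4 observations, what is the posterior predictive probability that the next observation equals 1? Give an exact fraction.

13/32

obs 1: x=1 → posterior Beta(9/4, 11/4)
obs 2: x=0 → posterior Beta(9/4, 15/4)
obs 3: x=0 → posterior Beta(9/4, 19/4)
obs 4: x=1 → posterior Beta(13/4, 19/4)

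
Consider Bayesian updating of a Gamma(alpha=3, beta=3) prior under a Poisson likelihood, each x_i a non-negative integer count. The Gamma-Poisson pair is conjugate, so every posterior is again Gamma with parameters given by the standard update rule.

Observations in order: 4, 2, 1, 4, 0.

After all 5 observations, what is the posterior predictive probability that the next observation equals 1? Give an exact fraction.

61572651155456/205891132094649

obs 1: x=4 → posterior Gamma(7, 4)
obs 2: x=2 → posterior Gamma(9, 5)
obs 3: x=1 → posterior Gamma(10, 6)
obs 4: x=4 → posterior Gamma(14, 7)
obs 5: x=0 → posterior Gamma(14, 8)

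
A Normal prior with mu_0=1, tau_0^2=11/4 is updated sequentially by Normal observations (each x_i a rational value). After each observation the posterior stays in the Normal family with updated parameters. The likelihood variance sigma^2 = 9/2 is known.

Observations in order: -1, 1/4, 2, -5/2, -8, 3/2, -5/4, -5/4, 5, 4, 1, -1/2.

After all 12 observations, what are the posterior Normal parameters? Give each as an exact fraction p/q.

mu_0=13/200, tau_0^2=33/100

obs 1: x=-1 → posterior Normal(7/29, 99/58)
obs 2: x=1/4 → posterior Normal(39/160, 99/80)
obs 3: x=2 → posterior Normal(127/204, 33/34)
obs 4: x=-5/2 → posterior Normal(17/248, 99/124)
obs 5: x=-8 → posterior Normal(-335/292, 99/146)
obs 6: x=3/2 → posterior Normal(-269/336, 33/56)
obs 7: x=-5/4 → posterior Normal(-81/95, 99/190)
obs 8: x=-5/4 → posterior Normal(-379/424, 99/212)
obs 9: x=5 → posterior Normal(-53/156, 11/26)
obs 10: x=4 → posterior Normal(17/512, 99/256)
obs 11: x=1 → posterior Normal(61/556, 99/278)
obs 12: x=-1/2 → posterior Normal(13/200, 33/100)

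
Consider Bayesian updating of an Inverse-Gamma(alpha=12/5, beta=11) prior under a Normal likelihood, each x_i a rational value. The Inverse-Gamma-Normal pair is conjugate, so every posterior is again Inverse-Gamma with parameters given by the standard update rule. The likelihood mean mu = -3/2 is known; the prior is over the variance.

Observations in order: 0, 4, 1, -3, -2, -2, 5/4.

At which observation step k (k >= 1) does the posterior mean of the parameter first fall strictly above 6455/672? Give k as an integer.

k = 2

obs 1: x=0 → posterior Inverse-Gamma(29/10, 97/8)
obs 2: x=4 → posterior Inverse-Gamma(17/5, 109/4)
obs 3: x=1 → posterior Inverse-Gamma(39/10, 243/8)
obs 4: x=-3 → posterior Inverse-Gamma(22/5, 63/2)
obs 5: x=-2 → posterior Inverse-Gamma(49/10, 253/8)
obs 6: x=-2 → posterior Inverse-Gamma(27/5, 127/4)
obs 7: x=5/4 → posterior Inverse-Gamma(59/10, 1137/32)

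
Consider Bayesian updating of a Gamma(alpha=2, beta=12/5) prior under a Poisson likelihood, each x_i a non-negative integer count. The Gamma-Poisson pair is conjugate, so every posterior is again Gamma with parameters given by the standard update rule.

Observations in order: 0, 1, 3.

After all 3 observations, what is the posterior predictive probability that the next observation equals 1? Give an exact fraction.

5811307335/17179869184

obs 1: x=0 → posterior Gamma(2, 17/5)
obs 2: x=1 → posterior Gamma(3, 22/5)
obs 3: x=3 → posterior Gamma(6, 27/5)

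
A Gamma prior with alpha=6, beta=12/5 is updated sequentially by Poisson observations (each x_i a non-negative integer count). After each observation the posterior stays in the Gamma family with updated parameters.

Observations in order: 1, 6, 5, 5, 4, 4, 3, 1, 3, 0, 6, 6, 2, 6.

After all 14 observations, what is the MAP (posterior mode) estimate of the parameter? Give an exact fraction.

285/82

obs 1: x=1 → posterior Gamma(7, 17/5)
obs 2: x=6 → posterior Gamma(13, 22/5)
obs 3: x=5 → posterior Gamma(18, 27/5)
obs 4: x=5 → posterior Gamma(23, 32/5)
obs 5: x=4 → posterior Gamma(27, 37/5)
obs 6: x=4 → posterior Gamma(31, 42/5)
obs 7: x=3 → posterior Gamma(34, 47/5)
obs 8: x=1 → posterior Gamma(35, 52/5)
obs 9: x=3 → posterior Gamma(38, 57/5)
obs 10: x=0 → posterior Gamma(38, 62/5)
obs 11: x=6 → posterior Gamma(44, 67/5)
obs 12: x=6 → posterior Gamma(50, 72/5)
obs 13: x=2 → posterior Gamma(52, 77/5)
obs 14: x=6 → posterior Gamma(58, 82/5)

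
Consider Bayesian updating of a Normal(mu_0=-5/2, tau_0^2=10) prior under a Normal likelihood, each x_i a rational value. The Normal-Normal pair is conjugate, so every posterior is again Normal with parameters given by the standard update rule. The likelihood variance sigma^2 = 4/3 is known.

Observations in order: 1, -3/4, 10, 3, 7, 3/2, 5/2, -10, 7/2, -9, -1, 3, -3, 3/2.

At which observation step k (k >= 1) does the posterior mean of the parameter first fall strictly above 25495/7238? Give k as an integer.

obs 1: x=1 → posterior Normal(10/17, 20/17)
obs 2: x=-3/4 → posterior Normal(-5/128, 5/8)
obs 3: x=10 → posterior Normal(595/188, 20/47)
obs 4: x=3 → posterior Normal(25/8, 10/31)
obs 5: x=7 → posterior Normal(1195/308, 20/77)
obs 6: x=3/2 → posterior Normal(1285/368, 5/23)
obs 7: x=5/2 → posterior Normal(1435/428, 20/107)
obs 8: x=-10 → posterior Normal(835/488, 10/61)
obs 9: x=7/2 → posterior Normal(1045/548, 20/137)
obs 10: x=-9 → posterior Normal(505/608, 5/38)
obs 11: x=-1 → posterior Normal(445/668, 20/167)
obs 12: x=3 → posterior Normal(625/728, 10/91)
obs 13: x=-3 → posterior Normal(445/788, 20/197)
obs 14: x=3/2 → posterior Normal(535/848, 5/53)

k = 5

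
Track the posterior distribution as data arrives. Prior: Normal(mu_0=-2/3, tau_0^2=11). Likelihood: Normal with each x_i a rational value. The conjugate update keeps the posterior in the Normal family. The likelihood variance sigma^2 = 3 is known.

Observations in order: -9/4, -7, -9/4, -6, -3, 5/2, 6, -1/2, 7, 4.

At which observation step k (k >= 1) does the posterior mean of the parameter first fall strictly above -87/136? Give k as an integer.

obs 1: x=-9/4 → posterior Normal(-107/56, 33/14)
obs 2: x=-7 → posterior Normal(-83/20, 33/25)
obs 3: x=-9/4 → posterior Normal(-257/72, 11/12)
obs 4: x=-6 → posterior Normal(-389/94, 33/47)
obs 5: x=-3 → posterior Normal(-455/116, 33/58)
obs 6: x=5/2 → posterior Normal(-200/69, 11/23)
obs 7: x=6 → posterior Normal(-67/40, 33/80)
obs 8: x=-1/2 → posterior Normal(-279/182, 33/91)
obs 9: x=7 → posterior Normal(-125/204, 11/34)
obs 10: x=4 → posterior Normal(-37/226, 33/113)

k = 9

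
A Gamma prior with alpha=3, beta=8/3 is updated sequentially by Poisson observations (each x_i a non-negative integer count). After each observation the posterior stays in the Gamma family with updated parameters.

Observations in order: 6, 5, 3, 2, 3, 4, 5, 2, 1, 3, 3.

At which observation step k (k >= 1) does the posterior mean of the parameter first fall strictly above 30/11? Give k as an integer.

obs 1: x=6 → posterior Gamma(9, 11/3)
obs 2: x=5 → posterior Gamma(14, 14/3)
obs 3: x=3 → posterior Gamma(17, 17/3)
obs 4: x=2 → posterior Gamma(19, 20/3)
obs 5: x=3 → posterior Gamma(22, 23/3)
obs 6: x=4 → posterior Gamma(26, 26/3)
obs 7: x=5 → posterior Gamma(31, 29/3)
obs 8: x=2 → posterior Gamma(33, 32/3)
obs 9: x=1 → posterior Gamma(34, 35/3)
obs 10: x=3 → posterior Gamma(37, 38/3)
obs 11: x=3 → posterior Gamma(40, 41/3)

k = 2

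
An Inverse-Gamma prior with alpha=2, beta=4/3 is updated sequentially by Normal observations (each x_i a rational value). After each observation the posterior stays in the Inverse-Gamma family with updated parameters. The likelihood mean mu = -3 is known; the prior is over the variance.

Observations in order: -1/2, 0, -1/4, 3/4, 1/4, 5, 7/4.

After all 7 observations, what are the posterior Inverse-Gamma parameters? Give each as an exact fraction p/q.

obs 1: x=-1/2 → posterior Inverse-Gamma(5/2, 107/24)
obs 2: x=0 → posterior Inverse-Gamma(3, 215/24)
obs 3: x=-1/4 → posterior Inverse-Gamma(7/2, 1223/96)
obs 4: x=3/4 → posterior Inverse-Gamma(4, 949/48)
obs 5: x=1/4 → posterior Inverse-Gamma(9/2, 2405/96)
obs 6: x=5 → posterior Inverse-Gamma(5, 5477/96)
obs 7: x=7/4 → posterior Inverse-Gamma(11/2, 205/3)

alpha=11/2, beta=205/3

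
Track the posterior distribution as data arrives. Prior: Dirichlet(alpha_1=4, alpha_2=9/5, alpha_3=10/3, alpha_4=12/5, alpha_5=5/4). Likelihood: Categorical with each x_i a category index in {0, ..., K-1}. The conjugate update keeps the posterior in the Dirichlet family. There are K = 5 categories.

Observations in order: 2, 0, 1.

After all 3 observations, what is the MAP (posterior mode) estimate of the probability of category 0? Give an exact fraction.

240/647

obs 1: x=2 → posterior Dirichlet(4, 9/5, 13/3, 12/5, 5/4)
obs 2: x=0 → posterior Dirichlet(5, 9/5, 13/3, 12/5, 5/4)
obs 3: x=1 → posterior Dirichlet(5, 14/5, 13/3, 12/5, 5/4)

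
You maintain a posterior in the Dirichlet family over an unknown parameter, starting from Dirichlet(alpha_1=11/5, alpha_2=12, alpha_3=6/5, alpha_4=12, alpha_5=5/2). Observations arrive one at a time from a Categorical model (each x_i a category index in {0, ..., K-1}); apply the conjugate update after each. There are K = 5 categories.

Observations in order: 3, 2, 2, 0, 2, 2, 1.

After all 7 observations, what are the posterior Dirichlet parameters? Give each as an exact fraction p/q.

obs 1: x=3 → posterior Dirichlet(11/5, 12, 6/5, 13, 5/2)
obs 2: x=2 → posterior Dirichlet(11/5, 12, 11/5, 13, 5/2)
obs 3: x=2 → posterior Dirichlet(11/5, 12, 16/5, 13, 5/2)
obs 4: x=0 → posterior Dirichlet(16/5, 12, 16/5, 13, 5/2)
obs 5: x=2 → posterior Dirichlet(16/5, 12, 21/5, 13, 5/2)
obs 6: x=2 → posterior Dirichlet(16/5, 12, 26/5, 13, 5/2)
obs 7: x=1 → posterior Dirichlet(16/5, 13, 26/5, 13, 5/2)

alpha_1=16/5, alpha_2=13, alpha_3=26/5, alpha_4=13, alpha_5=5/2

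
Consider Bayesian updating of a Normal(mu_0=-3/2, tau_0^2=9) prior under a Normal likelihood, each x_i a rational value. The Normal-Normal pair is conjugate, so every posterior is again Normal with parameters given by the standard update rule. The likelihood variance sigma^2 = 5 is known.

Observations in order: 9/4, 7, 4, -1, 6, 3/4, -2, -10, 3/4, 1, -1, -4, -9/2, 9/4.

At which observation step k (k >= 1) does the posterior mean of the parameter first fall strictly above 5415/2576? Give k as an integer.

obs 1: x=9/4 → posterior Normal(51/56, 45/14)
obs 2: x=7 → posterior Normal(303/92, 45/23)
obs 3: x=4 → posterior Normal(447/128, 45/32)
obs 4: x=-1 → posterior Normal(411/164, 45/41)
obs 5: x=6 → posterior Normal(627/200, 9/10)
obs 6: x=3/4 → posterior Normal(327/118, 45/59)
obs 7: x=-2 → posterior Normal(291/136, 45/68)
obs 8: x=-10 → posterior Normal(111/154, 45/77)
obs 9: x=3/4 → posterior Normal(249/344, 45/86)
obs 10: x=1 → posterior Normal(3/4, 9/19)
obs 11: x=-1 → posterior Normal(249/416, 45/104)
obs 12: x=-4 → posterior Normal(105/452, 45/113)
obs 13: x=-9/2 → posterior Normal(-57/488, 45/122)
obs 14: x=9/4 → posterior Normal(6/131, 45/131)

k = 2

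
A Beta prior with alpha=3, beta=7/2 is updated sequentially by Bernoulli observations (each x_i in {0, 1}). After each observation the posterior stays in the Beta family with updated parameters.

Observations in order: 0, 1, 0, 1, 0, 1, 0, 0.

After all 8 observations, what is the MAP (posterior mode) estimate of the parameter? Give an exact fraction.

obs 1: x=0 → posterior Beta(3, 9/2)
obs 2: x=1 → posterior Beta(4, 9/2)
obs 3: x=0 → posterior Beta(4, 11/2)
obs 4: x=1 → posterior Beta(5, 11/2)
obs 5: x=0 → posterior Beta(5, 13/2)
obs 6: x=1 → posterior Beta(6, 13/2)
obs 7: x=0 → posterior Beta(6, 15/2)
obs 8: x=0 → posterior Beta(6, 17/2)

2/5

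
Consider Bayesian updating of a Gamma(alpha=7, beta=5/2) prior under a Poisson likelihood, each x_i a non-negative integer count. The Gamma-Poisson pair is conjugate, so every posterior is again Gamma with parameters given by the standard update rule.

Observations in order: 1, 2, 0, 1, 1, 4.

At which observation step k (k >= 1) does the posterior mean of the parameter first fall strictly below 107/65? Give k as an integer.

k = 5

obs 1: x=1 → posterior Gamma(8, 7/2)
obs 2: x=2 → posterior Gamma(10, 9/2)
obs 3: x=0 → posterior Gamma(10, 11/2)
obs 4: x=1 → posterior Gamma(11, 13/2)
obs 5: x=1 → posterior Gamma(12, 15/2)
obs 6: x=4 → posterior Gamma(16, 17/2)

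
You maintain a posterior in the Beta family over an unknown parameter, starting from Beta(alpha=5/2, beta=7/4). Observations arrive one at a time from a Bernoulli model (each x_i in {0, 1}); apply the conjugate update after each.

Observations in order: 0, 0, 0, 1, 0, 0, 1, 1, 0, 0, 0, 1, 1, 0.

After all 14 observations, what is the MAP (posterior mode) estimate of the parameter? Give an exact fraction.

obs 1: x=0 → posterior Beta(5/2, 11/4)
obs 2: x=0 → posterior Beta(5/2, 15/4)
obs 3: x=0 → posterior Beta(5/2, 19/4)
obs 4: x=1 → posterior Beta(7/2, 19/4)
obs 5: x=0 → posterior Beta(7/2, 23/4)
obs 6: x=0 → posterior Beta(7/2, 27/4)
obs 7: x=1 → posterior Beta(9/2, 27/4)
obs 8: x=1 → posterior Beta(11/2, 27/4)
obs 9: x=0 → posterior Beta(11/2, 31/4)
obs 10: x=0 → posterior Beta(11/2, 35/4)
obs 11: x=0 → posterior Beta(11/2, 39/4)
obs 12: x=1 → posterior Beta(13/2, 39/4)
obs 13: x=1 → posterior Beta(15/2, 39/4)
obs 14: x=0 → posterior Beta(15/2, 43/4)

2/5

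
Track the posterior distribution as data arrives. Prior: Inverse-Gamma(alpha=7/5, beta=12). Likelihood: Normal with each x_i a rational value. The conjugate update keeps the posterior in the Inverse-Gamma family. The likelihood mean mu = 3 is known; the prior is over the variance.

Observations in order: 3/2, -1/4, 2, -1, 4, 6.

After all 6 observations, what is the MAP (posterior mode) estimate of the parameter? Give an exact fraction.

5105/864

obs 1: x=3/2 → posterior Inverse-Gamma(19/10, 105/8)
obs 2: x=-1/4 → posterior Inverse-Gamma(12/5, 589/32)
obs 3: x=2 → posterior Inverse-Gamma(29/10, 605/32)
obs 4: x=-1 → posterior Inverse-Gamma(17/5, 861/32)
obs 5: x=4 → posterior Inverse-Gamma(39/10, 877/32)
obs 6: x=6 → posterior Inverse-Gamma(22/5, 1021/32)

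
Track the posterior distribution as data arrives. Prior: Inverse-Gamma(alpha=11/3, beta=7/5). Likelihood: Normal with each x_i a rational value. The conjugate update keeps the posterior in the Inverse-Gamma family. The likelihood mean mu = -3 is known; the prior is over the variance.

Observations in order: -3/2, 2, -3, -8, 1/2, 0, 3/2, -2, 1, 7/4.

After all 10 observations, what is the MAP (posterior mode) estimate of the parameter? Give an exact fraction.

32667/4640

obs 1: x=-3/2 → posterior Inverse-Gamma(25/6, 101/40)
obs 2: x=2 → posterior Inverse-Gamma(14/3, 601/40)
obs 3: x=-3 → posterior Inverse-Gamma(31/6, 601/40)
obs 4: x=-8 → posterior Inverse-Gamma(17/3, 1101/40)
obs 5: x=1/2 → posterior Inverse-Gamma(37/6, 673/20)
obs 6: x=0 → posterior Inverse-Gamma(20/3, 763/20)
obs 7: x=3/2 → posterior Inverse-Gamma(43/6, 1931/40)
obs 8: x=-2 → posterior Inverse-Gamma(23/3, 1951/40)
obs 9: x=1 → posterior Inverse-Gamma(49/6, 2271/40)
obs 10: x=7/4 → posterior Inverse-Gamma(26/3, 10889/160)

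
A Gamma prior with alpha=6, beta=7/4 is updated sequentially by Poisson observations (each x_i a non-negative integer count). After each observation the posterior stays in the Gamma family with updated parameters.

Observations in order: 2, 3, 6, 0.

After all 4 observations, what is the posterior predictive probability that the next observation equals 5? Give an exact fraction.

obs 1: x=2 → posterior Gamma(8, 11/4)
obs 2: x=3 → posterior Gamma(11, 15/4)
obs 3: x=6 → posterior Gamma(17, 19/4)
obs 4: x=0 → posterior Gamma(17, 23/4)

326568078793378788087724936192/3433683820292512484657849089281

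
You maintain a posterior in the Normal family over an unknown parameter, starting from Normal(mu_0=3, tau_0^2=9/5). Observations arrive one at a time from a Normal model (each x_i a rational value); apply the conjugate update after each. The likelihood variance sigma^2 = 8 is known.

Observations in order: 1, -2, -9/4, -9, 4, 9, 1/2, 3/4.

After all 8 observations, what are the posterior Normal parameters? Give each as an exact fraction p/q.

mu_0=69/56, tau_0^2=9/14

obs 1: x=1 → posterior Normal(129/49, 72/49)
obs 2: x=-2 → posterior Normal(111/58, 36/29)
obs 3: x=-9/4 → posterior Normal(363/268, 72/67)
obs 4: x=-9 → posterior Normal(39/304, 18/19)
obs 5: x=4 → posterior Normal(183/340, 72/85)
obs 6: x=9 → posterior Normal(507/376, 36/47)
obs 7: x=1/2 → posterior Normal(525/412, 72/103)
obs 8: x=3/4 → posterior Normal(69/56, 9/14)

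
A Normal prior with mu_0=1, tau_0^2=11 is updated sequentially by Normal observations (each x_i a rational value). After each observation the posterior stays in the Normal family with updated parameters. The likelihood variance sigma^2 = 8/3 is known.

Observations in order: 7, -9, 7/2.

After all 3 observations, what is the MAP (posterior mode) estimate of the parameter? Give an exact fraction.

obs 1: x=7 → posterior Normal(239/41, 88/41)
obs 2: x=-9 → posterior Normal(-29/37, 44/37)
obs 3: x=7/2 → posterior Normal(115/214, 88/107)

115/214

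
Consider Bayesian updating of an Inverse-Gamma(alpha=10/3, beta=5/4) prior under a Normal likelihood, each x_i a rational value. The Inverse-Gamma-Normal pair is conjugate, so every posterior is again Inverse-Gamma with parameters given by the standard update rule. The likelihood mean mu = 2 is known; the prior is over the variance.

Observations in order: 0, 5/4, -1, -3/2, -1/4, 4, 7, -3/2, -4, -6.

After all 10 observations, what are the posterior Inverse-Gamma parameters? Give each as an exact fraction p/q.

obs 1: x=0 → posterior Inverse-Gamma(23/6, 13/4)
obs 2: x=5/4 → posterior Inverse-Gamma(13/3, 113/32)
obs 3: x=-1 → posterior Inverse-Gamma(29/6, 257/32)
obs 4: x=-3/2 → posterior Inverse-Gamma(16/3, 453/32)
obs 5: x=-1/4 → posterior Inverse-Gamma(35/6, 267/16)
obs 6: x=4 → posterior Inverse-Gamma(19/3, 299/16)
obs 7: x=7 → posterior Inverse-Gamma(41/6, 499/16)
obs 8: x=-3/2 → posterior Inverse-Gamma(22/3, 597/16)
obs 9: x=-4 → posterior Inverse-Gamma(47/6, 885/16)
obs 10: x=-6 → posterior Inverse-Gamma(25/3, 1397/16)

alpha=25/3, beta=1397/16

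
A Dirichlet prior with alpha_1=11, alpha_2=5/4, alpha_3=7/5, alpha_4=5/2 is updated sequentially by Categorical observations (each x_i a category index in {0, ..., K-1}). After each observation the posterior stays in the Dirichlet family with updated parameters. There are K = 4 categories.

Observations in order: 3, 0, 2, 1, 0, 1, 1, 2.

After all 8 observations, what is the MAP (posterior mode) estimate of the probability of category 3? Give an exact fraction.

obs 1: x=3 → posterior Dirichlet(11, 5/4, 7/5, 7/2)
obs 2: x=0 → posterior Dirichlet(12, 5/4, 7/5, 7/2)
obs 3: x=2 → posterior Dirichlet(12, 5/4, 12/5, 7/2)
obs 4: x=1 → posterior Dirichlet(12, 9/4, 12/5, 7/2)
obs 5: x=0 → posterior Dirichlet(13, 9/4, 12/5, 7/2)
obs 6: x=1 → posterior Dirichlet(13, 13/4, 12/5, 7/2)
obs 7: x=1 → posterior Dirichlet(13, 17/4, 12/5, 7/2)
obs 8: x=2 → posterior Dirichlet(13, 17/4, 17/5, 7/2)

50/403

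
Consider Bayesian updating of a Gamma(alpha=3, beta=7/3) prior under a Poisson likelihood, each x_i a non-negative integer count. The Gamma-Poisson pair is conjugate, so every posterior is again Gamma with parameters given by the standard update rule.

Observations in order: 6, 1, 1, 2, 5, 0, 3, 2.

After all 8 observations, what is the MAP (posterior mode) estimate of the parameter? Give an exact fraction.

obs 1: x=6 → posterior Gamma(9, 10/3)
obs 2: x=1 → posterior Gamma(10, 13/3)
obs 3: x=1 → posterior Gamma(11, 16/3)
obs 4: x=2 → posterior Gamma(13, 19/3)
obs 5: x=5 → posterior Gamma(18, 22/3)
obs 6: x=0 → posterior Gamma(18, 25/3)
obs 7: x=3 → posterior Gamma(21, 28/3)
obs 8: x=2 → posterior Gamma(23, 31/3)

66/31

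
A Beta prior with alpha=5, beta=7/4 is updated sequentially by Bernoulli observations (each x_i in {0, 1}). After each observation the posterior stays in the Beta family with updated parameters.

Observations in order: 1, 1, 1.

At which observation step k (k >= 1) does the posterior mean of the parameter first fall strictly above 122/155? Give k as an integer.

k = 2

obs 1: x=1 → posterior Beta(6, 7/4)
obs 2: x=1 → posterior Beta(7, 7/4)
obs 3: x=1 → posterior Beta(8, 7/4)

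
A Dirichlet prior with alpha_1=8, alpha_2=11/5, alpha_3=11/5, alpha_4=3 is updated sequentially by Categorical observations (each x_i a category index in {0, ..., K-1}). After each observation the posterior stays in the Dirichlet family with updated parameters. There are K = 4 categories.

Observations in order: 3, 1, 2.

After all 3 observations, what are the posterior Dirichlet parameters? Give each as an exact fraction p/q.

alpha_1=8, alpha_2=16/5, alpha_3=16/5, alpha_4=4

obs 1: x=3 → posterior Dirichlet(8, 11/5, 11/5, 4)
obs 2: x=1 → posterior Dirichlet(8, 16/5, 11/5, 4)
obs 3: x=2 → posterior Dirichlet(8, 16/5, 16/5, 4)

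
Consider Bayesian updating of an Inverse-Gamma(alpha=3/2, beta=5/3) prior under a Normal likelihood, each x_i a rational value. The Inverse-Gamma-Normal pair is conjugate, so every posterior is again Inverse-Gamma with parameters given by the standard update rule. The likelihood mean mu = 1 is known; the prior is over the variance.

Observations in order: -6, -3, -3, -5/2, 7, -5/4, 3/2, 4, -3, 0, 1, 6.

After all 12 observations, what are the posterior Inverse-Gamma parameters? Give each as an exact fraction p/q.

obs 1: x=-6 → posterior Inverse-Gamma(2, 157/6)
obs 2: x=-3 → posterior Inverse-Gamma(5/2, 205/6)
obs 3: x=-3 → posterior Inverse-Gamma(3, 253/6)
obs 4: x=-5/2 → posterior Inverse-Gamma(7/2, 1159/24)
obs 5: x=7 → posterior Inverse-Gamma(4, 1591/24)
obs 6: x=-5/4 → posterior Inverse-Gamma(9/2, 6607/96)
obs 7: x=3/2 → posterior Inverse-Gamma(5, 6619/96)
obs 8: x=4 → posterior Inverse-Gamma(11/2, 7051/96)
obs 9: x=-3 → posterior Inverse-Gamma(6, 7819/96)
obs 10: x=0 → posterior Inverse-Gamma(13/2, 7867/96)
obs 11: x=1 → posterior Inverse-Gamma(7, 7867/96)
obs 12: x=6 → posterior Inverse-Gamma(15/2, 9067/96)

alpha=15/2, beta=9067/96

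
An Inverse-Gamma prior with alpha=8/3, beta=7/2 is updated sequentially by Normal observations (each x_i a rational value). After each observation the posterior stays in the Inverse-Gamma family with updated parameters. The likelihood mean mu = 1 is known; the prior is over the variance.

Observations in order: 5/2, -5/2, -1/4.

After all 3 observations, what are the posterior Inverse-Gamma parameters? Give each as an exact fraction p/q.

obs 1: x=5/2 → posterior Inverse-Gamma(19/6, 37/8)
obs 2: x=-5/2 → posterior Inverse-Gamma(11/3, 43/4)
obs 3: x=-1/4 → posterior Inverse-Gamma(25/6, 369/32)

alpha=25/6, beta=369/32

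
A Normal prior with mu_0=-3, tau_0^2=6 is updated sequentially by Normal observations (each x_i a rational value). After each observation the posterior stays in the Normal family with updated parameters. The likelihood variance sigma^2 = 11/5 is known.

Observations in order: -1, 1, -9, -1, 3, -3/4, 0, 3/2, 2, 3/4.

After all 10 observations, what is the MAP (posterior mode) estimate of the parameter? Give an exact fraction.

-138/311

obs 1: x=-1 → posterior Normal(-63/41, 66/41)
obs 2: x=1 → posterior Normal(-33/71, 66/71)
obs 3: x=-9 → posterior Normal(-3, 66/101)
obs 4: x=-1 → posterior Normal(-333/131, 66/131)
obs 5: x=3 → posterior Normal(-243/161, 66/161)
obs 6: x=-3/4 → posterior Normal(-531/382, 66/191)
obs 7: x=0 → posterior Normal(-531/442, 66/221)
obs 8: x=3/2 → posterior Normal(-441/502, 66/251)
obs 9: x=2 → posterior Normal(-321/562, 66/281)
obs 10: x=3/4 → posterior Normal(-138/311, 66/311)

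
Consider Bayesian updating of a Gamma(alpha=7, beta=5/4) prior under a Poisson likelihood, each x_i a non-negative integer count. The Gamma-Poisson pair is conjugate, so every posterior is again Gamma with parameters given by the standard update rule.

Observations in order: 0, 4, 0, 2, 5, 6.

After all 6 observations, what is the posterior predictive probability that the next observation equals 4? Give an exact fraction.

20830767495571580743286893139494090918400/122187436231539613562527166606475849716883

obs 1: x=0 → posterior Gamma(7, 9/4)
obs 2: x=4 → posterior Gamma(11, 13/4)
obs 3: x=0 → posterior Gamma(11, 17/4)
obs 4: x=2 → posterior Gamma(13, 21/4)
obs 5: x=5 → posterior Gamma(18, 25/4)
obs 6: x=6 → posterior Gamma(24, 29/4)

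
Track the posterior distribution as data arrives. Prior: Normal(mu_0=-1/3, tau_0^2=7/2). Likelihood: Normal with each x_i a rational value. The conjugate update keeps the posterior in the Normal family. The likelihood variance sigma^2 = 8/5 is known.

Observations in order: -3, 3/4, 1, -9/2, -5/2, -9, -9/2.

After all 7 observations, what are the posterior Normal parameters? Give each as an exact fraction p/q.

obs 1: x=-3 → posterior Normal(-331/153, 56/51)
obs 2: x=3/4 → posterior Normal(-1009/1032, 28/43)
obs 3: x=1 → posterior Normal(-589/1452, 56/121)
obs 4: x=-9/2 → posterior Normal(-2479/1872, 14/39)
obs 5: x=-5/2 → posterior Normal(-3529/2292, 56/191)
obs 6: x=-9 → posterior Normal(-7309/2712, 28/113)
obs 7: x=-9/2 → posterior Normal(-9199/3132, 56/261)

mu_0=-9199/3132, tau_0^2=56/261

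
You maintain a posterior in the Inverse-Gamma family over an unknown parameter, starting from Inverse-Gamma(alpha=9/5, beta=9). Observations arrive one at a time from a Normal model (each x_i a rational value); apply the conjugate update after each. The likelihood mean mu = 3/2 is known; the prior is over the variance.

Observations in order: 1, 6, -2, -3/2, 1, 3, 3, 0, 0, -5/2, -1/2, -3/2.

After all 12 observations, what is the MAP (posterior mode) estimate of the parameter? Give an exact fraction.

245/44

obs 1: x=1 → posterior Inverse-Gamma(23/10, 73/8)
obs 2: x=6 → posterior Inverse-Gamma(14/5, 77/4)
obs 3: x=-2 → posterior Inverse-Gamma(33/10, 203/8)
obs 4: x=-3/2 → posterior Inverse-Gamma(19/5, 239/8)
obs 5: x=1 → posterior Inverse-Gamma(43/10, 30)
obs 6: x=3 → posterior Inverse-Gamma(24/5, 249/8)
obs 7: x=3 → posterior Inverse-Gamma(53/10, 129/4)
obs 8: x=0 → posterior Inverse-Gamma(29/5, 267/8)
obs 9: x=0 → posterior Inverse-Gamma(63/10, 69/2)
obs 10: x=-5/2 → posterior Inverse-Gamma(34/5, 85/2)
obs 11: x=-1/2 → posterior Inverse-Gamma(73/10, 89/2)
obs 12: x=-3/2 → posterior Inverse-Gamma(39/5, 49)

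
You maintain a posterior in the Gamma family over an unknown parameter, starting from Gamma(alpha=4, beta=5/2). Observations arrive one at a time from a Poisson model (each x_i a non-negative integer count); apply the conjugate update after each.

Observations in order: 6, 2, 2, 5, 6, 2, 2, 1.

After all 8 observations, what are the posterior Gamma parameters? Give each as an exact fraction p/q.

obs 1: x=6 → posterior Gamma(10, 7/2)
obs 2: x=2 → posterior Gamma(12, 9/2)
obs 3: x=2 → posterior Gamma(14, 11/2)
obs 4: x=5 → posterior Gamma(19, 13/2)
obs 5: x=6 → posterior Gamma(25, 15/2)
obs 6: x=2 → posterior Gamma(27, 17/2)
obs 7: x=2 → posterior Gamma(29, 19/2)
obs 8: x=1 → posterior Gamma(30, 21/2)

alpha=30, beta=21/2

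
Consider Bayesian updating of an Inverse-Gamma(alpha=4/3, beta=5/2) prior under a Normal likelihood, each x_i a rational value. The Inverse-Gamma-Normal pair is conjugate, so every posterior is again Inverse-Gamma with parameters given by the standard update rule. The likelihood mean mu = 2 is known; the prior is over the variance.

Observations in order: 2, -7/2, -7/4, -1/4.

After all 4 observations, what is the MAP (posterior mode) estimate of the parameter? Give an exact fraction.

obs 1: x=2 → posterior Inverse-Gamma(11/6, 5/2)
obs 2: x=-7/2 → posterior Inverse-Gamma(7/3, 141/8)
obs 3: x=-7/4 → posterior Inverse-Gamma(17/6, 789/32)
obs 4: x=-1/4 → posterior Inverse-Gamma(10/3, 435/16)

1305/208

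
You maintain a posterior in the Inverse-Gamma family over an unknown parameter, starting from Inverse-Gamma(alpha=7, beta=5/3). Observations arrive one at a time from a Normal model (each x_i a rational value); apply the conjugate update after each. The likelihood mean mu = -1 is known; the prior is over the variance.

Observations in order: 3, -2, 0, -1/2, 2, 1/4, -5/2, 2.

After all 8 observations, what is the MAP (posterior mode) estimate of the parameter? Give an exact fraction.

2083/1152

obs 1: x=3 → posterior Inverse-Gamma(15/2, 29/3)
obs 2: x=-2 → posterior Inverse-Gamma(8, 61/6)
obs 3: x=0 → posterior Inverse-Gamma(17/2, 32/3)
obs 4: x=-1/2 → posterior Inverse-Gamma(9, 259/24)
obs 5: x=2 → posterior Inverse-Gamma(19/2, 367/24)
obs 6: x=1/4 → posterior Inverse-Gamma(10, 1543/96)
obs 7: x=-5/2 → posterior Inverse-Gamma(21/2, 1651/96)
obs 8: x=2 → posterior Inverse-Gamma(11, 2083/96)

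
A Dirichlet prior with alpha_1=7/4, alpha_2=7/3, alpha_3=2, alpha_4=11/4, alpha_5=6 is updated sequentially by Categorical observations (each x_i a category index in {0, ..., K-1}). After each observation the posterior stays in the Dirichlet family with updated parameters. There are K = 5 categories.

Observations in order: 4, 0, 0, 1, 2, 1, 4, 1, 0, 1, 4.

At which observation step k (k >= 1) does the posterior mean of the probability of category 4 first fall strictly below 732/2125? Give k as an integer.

k = 6

obs 1: x=4 → posterior Dirichlet(7/4, 7/3, 2, 11/4, 7)
obs 2: x=0 → posterior Dirichlet(11/4, 7/3, 2, 11/4, 7)
obs 3: x=0 → posterior Dirichlet(15/4, 7/3, 2, 11/4, 7)
obs 4: x=1 → posterior Dirichlet(15/4, 10/3, 2, 11/4, 7)
obs 5: x=2 → posterior Dirichlet(15/4, 10/3, 3, 11/4, 7)
obs 6: x=1 → posterior Dirichlet(15/4, 13/3, 3, 11/4, 7)
obs 7: x=4 → posterior Dirichlet(15/4, 13/3, 3, 11/4, 8)
obs 8: x=1 → posterior Dirichlet(15/4, 16/3, 3, 11/4, 8)
obs 9: x=0 → posterior Dirichlet(19/4, 16/3, 3, 11/4, 8)
obs 10: x=1 → posterior Dirichlet(19/4, 19/3, 3, 11/4, 8)
obs 11: x=4 → posterior Dirichlet(19/4, 19/3, 3, 11/4, 9)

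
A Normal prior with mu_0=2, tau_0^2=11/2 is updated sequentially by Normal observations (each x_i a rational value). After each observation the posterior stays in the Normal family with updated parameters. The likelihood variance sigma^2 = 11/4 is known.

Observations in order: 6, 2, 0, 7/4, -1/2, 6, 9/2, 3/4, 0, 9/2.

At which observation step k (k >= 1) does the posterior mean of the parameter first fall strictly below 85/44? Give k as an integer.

obs 1: x=6 → posterior Normal(14/3, 11/6)
obs 2: x=2 → posterior Normal(18/5, 11/10)
obs 3: x=0 → posterior Normal(18/7, 11/14)
obs 4: x=7/4 → posterior Normal(43/18, 11/18)
obs 5: x=-1/2 → posterior Normal(41/22, 1/2)
obs 6: x=6 → posterior Normal(5/2, 11/26)
obs 7: x=9/2 → posterior Normal(83/30, 11/30)
obs 8: x=3/4 → posterior Normal(43/17, 11/34)
obs 9: x=0 → posterior Normal(43/19, 11/38)
obs 10: x=9/2 → posterior Normal(52/21, 11/42)

k = 5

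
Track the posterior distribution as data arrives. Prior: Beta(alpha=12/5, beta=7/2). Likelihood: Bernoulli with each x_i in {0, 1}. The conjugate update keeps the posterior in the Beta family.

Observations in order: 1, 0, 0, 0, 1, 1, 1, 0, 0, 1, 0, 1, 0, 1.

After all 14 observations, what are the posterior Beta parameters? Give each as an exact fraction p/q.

obs 1: x=1 → posterior Beta(17/5, 7/2)
obs 2: x=0 → posterior Beta(17/5, 9/2)
obs 3: x=0 → posterior Beta(17/5, 11/2)
obs 4: x=0 → posterior Beta(17/5, 13/2)
obs 5: x=1 → posterior Beta(22/5, 13/2)
obs 6: x=1 → posterior Beta(27/5, 13/2)
obs 7: x=1 → posterior Beta(32/5, 13/2)
obs 8: x=0 → posterior Beta(32/5, 15/2)
obs 9: x=0 → posterior Beta(32/5, 17/2)
obs 10: x=1 → posterior Beta(37/5, 17/2)
obs 11: x=0 → posterior Beta(37/5, 19/2)
obs 12: x=1 → posterior Beta(42/5, 19/2)
obs 13: x=0 → posterior Beta(42/5, 21/2)
obs 14: x=1 → posterior Beta(47/5, 21/2)

alpha=47/5, beta=21/2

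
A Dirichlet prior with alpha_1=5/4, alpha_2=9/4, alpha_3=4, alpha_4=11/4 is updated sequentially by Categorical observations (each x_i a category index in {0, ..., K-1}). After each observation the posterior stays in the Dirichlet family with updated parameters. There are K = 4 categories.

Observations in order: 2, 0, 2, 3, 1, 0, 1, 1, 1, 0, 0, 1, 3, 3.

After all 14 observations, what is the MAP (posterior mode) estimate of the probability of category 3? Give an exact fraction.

obs 1: x=2 → posterior Dirichlet(5/4, 9/4, 5, 11/4)
obs 2: x=0 → posterior Dirichlet(9/4, 9/4, 5, 11/4)
obs 3: x=2 → posterior Dirichlet(9/4, 9/4, 6, 11/4)
obs 4: x=3 → posterior Dirichlet(9/4, 9/4, 6, 15/4)
obs 5: x=1 → posterior Dirichlet(9/4, 13/4, 6, 15/4)
obs 6: x=0 → posterior Dirichlet(13/4, 13/4, 6, 15/4)
obs 7: x=1 → posterior Dirichlet(13/4, 17/4, 6, 15/4)
obs 8: x=1 → posterior Dirichlet(13/4, 21/4, 6, 15/4)
obs 9: x=1 → posterior Dirichlet(13/4, 25/4, 6, 15/4)
obs 10: x=0 → posterior Dirichlet(17/4, 25/4, 6, 15/4)
obs 11: x=0 → posterior Dirichlet(21/4, 25/4, 6, 15/4)
obs 12: x=1 → posterior Dirichlet(21/4, 29/4, 6, 15/4)
obs 13: x=3 → posterior Dirichlet(21/4, 29/4, 6, 19/4)
obs 14: x=3 → posterior Dirichlet(21/4, 29/4, 6, 23/4)

19/81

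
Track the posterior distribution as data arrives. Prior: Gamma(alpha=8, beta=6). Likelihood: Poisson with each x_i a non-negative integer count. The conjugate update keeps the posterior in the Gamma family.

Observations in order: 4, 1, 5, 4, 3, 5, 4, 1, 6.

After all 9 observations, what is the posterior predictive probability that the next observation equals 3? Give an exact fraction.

obs 1: x=4 → posterior Gamma(12, 7)
obs 2: x=1 → posterior Gamma(13, 8)
obs 3: x=5 → posterior Gamma(18, 9)
obs 4: x=4 → posterior Gamma(22, 10)
obs 5: x=3 → posterior Gamma(25, 11)
obs 6: x=5 → posterior Gamma(30, 12)
obs 7: x=4 → posterior Gamma(34, 13)
obs 8: x=1 → posterior Gamma(35, 14)
obs 9: x=6 → posterior Gamma(41, 15)

20468780725908103477169015604886226356029510498046875/95780971304118053647396689196894323976171195136475136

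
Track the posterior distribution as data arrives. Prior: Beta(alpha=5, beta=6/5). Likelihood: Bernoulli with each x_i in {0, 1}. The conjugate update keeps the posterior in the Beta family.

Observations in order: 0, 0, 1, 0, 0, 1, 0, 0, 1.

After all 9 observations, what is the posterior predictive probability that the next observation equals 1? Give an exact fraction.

10/19

obs 1: x=0 → posterior Beta(5, 11/5)
obs 2: x=0 → posterior Beta(5, 16/5)
obs 3: x=1 → posterior Beta(6, 16/5)
obs 4: x=0 → posterior Beta(6, 21/5)
obs 5: x=0 → posterior Beta(6, 26/5)
obs 6: x=1 → posterior Beta(7, 26/5)
obs 7: x=0 → posterior Beta(7, 31/5)
obs 8: x=0 → posterior Beta(7, 36/5)
obs 9: x=1 → posterior Beta(8, 36/5)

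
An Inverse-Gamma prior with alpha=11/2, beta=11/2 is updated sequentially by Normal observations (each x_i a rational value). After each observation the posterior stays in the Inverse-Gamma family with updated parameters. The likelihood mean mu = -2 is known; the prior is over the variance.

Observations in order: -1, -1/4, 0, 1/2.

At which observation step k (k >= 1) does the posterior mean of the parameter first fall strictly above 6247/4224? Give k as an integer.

k = 3

obs 1: x=-1 → posterior Inverse-Gamma(6, 6)
obs 2: x=-1/4 → posterior Inverse-Gamma(13/2, 241/32)
obs 3: x=0 → posterior Inverse-Gamma(7, 305/32)
obs 4: x=1/2 → posterior Inverse-Gamma(15/2, 405/32)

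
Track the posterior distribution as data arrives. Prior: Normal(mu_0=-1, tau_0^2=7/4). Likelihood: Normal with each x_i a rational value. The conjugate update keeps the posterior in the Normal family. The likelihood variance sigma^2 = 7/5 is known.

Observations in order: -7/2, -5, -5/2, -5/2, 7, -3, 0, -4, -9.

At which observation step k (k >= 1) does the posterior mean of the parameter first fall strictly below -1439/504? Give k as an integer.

obs 1: x=-7/2 → posterior Normal(-43/18, 7/9)
obs 2: x=-5 → posterior Normal(-93/28, 1/2)
obs 3: x=-5/2 → posterior Normal(-59/19, 7/19)
obs 4: x=-5/2 → posterior Normal(-143/48, 7/24)
obs 5: x=7 → posterior Normal(-73/58, 7/29)
obs 6: x=-3 → posterior Normal(-103/68, 7/34)
obs 7: x=0 → posterior Normal(-103/78, 7/39)
obs 8: x=-4 → posterior Normal(-13/8, 7/44)
obs 9: x=-9 → posterior Normal(-233/98, 1/7)

k = 2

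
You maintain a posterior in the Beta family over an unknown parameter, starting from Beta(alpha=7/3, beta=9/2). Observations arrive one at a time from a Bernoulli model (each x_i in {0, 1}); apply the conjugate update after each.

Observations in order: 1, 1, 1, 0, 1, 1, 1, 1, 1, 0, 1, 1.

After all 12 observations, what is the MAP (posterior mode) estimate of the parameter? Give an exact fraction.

68/101

obs 1: x=1 → posterior Beta(10/3, 9/2)
obs 2: x=1 → posterior Beta(13/3, 9/2)
obs 3: x=1 → posterior Beta(16/3, 9/2)
obs 4: x=0 → posterior Beta(16/3, 11/2)
obs 5: x=1 → posterior Beta(19/3, 11/2)
obs 6: x=1 → posterior Beta(22/3, 11/2)
obs 7: x=1 → posterior Beta(25/3, 11/2)
obs 8: x=1 → posterior Beta(28/3, 11/2)
obs 9: x=1 → posterior Beta(31/3, 11/2)
obs 10: x=0 → posterior Beta(31/3, 13/2)
obs 11: x=1 → posterior Beta(34/3, 13/2)
obs 12: x=1 → posterior Beta(37/3, 13/2)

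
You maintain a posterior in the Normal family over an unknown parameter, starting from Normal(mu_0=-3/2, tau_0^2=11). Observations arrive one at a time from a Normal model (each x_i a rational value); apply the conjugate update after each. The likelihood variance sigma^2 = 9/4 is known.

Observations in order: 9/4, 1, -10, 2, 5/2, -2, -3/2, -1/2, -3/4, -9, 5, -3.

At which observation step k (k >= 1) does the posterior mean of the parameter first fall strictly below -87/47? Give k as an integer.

k = 3

obs 1: x=9/4 → posterior Normal(171/106, 99/53)
obs 2: x=1 → posterior Normal(259/194, 99/97)
obs 3: x=-10 → posterior Normal(-207/94, 33/47)
obs 4: x=2 → posterior Normal(-89/74, 99/185)
obs 5: x=5/2 → posterior Normal(-225/458, 99/229)
obs 6: x=-2 → posterior Normal(-401/546, 33/91)
obs 7: x=-3/2 → posterior Normal(-533/634, 99/317)
obs 8: x=-1/2 → posterior Normal(-577/722, 99/361)
obs 9: x=-3/4 → posterior Normal(-643/810, 11/45)
obs 10: x=-9 → posterior Normal(-1435/898, 99/449)
obs 11: x=5 → posterior Normal(-995/986, 99/493)
obs 12: x=-3 → posterior Normal(-1259/1074, 33/179)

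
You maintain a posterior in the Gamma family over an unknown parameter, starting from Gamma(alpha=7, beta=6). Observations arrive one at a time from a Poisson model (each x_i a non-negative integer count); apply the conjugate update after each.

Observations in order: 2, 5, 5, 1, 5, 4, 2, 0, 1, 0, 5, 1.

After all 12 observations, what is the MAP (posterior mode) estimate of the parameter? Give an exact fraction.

37/18

obs 1: x=2 → posterior Gamma(9, 7)
obs 2: x=5 → posterior Gamma(14, 8)
obs 3: x=5 → posterior Gamma(19, 9)
obs 4: x=1 → posterior Gamma(20, 10)
obs 5: x=5 → posterior Gamma(25, 11)
obs 6: x=4 → posterior Gamma(29, 12)
obs 7: x=2 → posterior Gamma(31, 13)
obs 8: x=0 → posterior Gamma(31, 14)
obs 9: x=1 → posterior Gamma(32, 15)
obs 10: x=0 → posterior Gamma(32, 16)
obs 11: x=5 → posterior Gamma(37, 17)
obs 12: x=1 → posterior Gamma(38, 18)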